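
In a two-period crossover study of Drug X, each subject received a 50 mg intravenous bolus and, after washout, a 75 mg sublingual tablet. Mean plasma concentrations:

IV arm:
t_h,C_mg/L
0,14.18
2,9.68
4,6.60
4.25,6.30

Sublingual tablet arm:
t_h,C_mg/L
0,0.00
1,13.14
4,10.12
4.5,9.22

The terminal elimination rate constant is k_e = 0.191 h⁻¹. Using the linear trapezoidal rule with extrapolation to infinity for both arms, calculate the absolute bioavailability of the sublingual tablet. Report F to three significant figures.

Trapezoidal AUC_0→4.25 (IV):
  [0→2]: (14.18+9.68)/2 × 2 = 23.86
  [2→4]: (9.68+6.60)/2 × 2 = 16.28
  [4→4.25]: (6.60+6.30)/2 × 0.25 = 1.6125
  Sum = 41.7525 mg/L·h
IV tail: 6.30/0.191 = 32.984; AUC_iv,0→∞ = 41.7525 + 32.984 = 74.7365 mg/L·h
Trapezoidal AUC_0→4.5 (sublingual tablet):
  [0→1]: (0.00+13.14)/2 × 1 = 6.57
  [1→4]: (13.14+10.12)/2 × 3 = 34.89
  [4→4.5]: (10.12+9.22)/2 × 0.5 = 4.835
  Sum = 46.295 mg/L·h
sublingual tablet tail: 9.22/0.191 = 48.272; AUC_ev,0→∞ = 46.295 + 48.272 = 94.567 mg/L·h
F = (AUC_ev/D_ev)/(AUC_iv/D_iv) = (94.567/75)/(74.7365/50) = 1.26089/1.49473 = 0.8436

F = 0.844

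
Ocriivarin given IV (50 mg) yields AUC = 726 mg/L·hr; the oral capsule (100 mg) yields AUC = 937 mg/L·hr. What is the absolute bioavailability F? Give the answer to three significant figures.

F = 0.645

F = (AUC_ev / D_ev) / (AUC_iv / D_iv)
  = (937/100) / (726/50)
  = 9.37 / 14.52 = 0.6453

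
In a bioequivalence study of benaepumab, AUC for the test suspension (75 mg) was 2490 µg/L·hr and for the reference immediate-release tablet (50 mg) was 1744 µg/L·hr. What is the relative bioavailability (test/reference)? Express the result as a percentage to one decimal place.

F_rel = 95.2%

F_rel = (AUC_test/D_test) / (AUC_ref/D_ref)
      = (2490/75) / (1744/50)
      = 33.2 / 34.88 = 0.9518 = 95.18%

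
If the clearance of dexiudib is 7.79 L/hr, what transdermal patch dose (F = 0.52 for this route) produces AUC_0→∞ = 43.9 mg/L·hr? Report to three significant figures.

Dose = CL × AUC_0→∞ / F
     = 7.79 × 43.9 / 0.52 = 657.656 mg

Dose = 658 mg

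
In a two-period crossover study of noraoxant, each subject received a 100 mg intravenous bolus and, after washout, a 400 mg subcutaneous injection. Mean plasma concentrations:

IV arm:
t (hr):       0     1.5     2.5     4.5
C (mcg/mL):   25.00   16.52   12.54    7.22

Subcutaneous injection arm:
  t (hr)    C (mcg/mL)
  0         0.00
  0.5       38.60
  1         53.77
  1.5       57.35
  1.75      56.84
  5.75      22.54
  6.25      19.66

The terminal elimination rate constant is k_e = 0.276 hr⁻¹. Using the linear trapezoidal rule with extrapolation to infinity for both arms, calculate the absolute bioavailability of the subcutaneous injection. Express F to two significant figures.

F = 0.86

Trapezoidal AUC_0→4.5 (IV):
  [0→1.5]: (25.00+16.52)/2 × 1.5 = 31.14
  [1.5→2.5]: (16.52+12.54)/2 × 1 = 14.53
  [2.5→4.5]: (12.54+7.22)/2 × 2 = 19.76
  Sum = 65.43 mcg/mL·hr
IV tail: 7.22/0.276 = 26.159; AUC_iv,0→∞ = 65.43 + 26.159 = 91.589 mcg/mL·hr
Trapezoidal AUC_0→6.25 (subcutaneous injection):
  [0→0.5]: (0.00+38.60)/2 × 0.5 = 9.65
  [0.5→1]: (38.60+53.77)/2 × 0.5 = 23.0925
  [1→1.5]: (53.77+57.35)/2 × 0.5 = 27.78
  [1.5→1.75]: (57.35+56.84)/2 × 0.25 = 14.27375
  [1.75→5.75]: (56.84+22.54)/2 × 4 = 158.76
  [5.75→6.25]: (22.54+19.66)/2 × 0.5 = 10.55
  Sum = 244.10625 mcg/mL·hr
subcutaneous injection tail: 19.66/0.276 = 71.232; AUC_ev,0→∞ = 244.10625 + 71.232 = 315.33825 mcg/mL·hr
F = (AUC_ev/D_ev)/(AUC_iv/D_iv) = (315.33825/400)/(91.589/100) = 0.788346/0.91589 = 0.8607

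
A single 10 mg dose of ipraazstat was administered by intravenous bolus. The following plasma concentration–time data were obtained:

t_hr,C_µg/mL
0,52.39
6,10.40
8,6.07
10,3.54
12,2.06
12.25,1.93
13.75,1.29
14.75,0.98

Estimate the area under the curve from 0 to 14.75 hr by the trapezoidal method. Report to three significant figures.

Trapezoidal AUC_0→14.75:
  [0→6]: (52.39+10.40)/2 × 6 = 188.37
  [6→8]: (10.40+6.07)/2 × 2 = 16.47
  [8→10]: (6.07+3.54)/2 × 2 = 9.61
  [10→12]: (3.54+2.06)/2 × 2 = 5.6
  [12→12.25]: (2.06+1.93)/2 × 0.25 = 0.49875
  [12.25→13.75]: (1.93+1.29)/2 × 1.5 = 2.415
  [13.75→14.75]: (1.29+0.98)/2 × 1 = 1.135
  Sum = 224.09875 µg/mL·hr

AUC = 224 µg/mL·hr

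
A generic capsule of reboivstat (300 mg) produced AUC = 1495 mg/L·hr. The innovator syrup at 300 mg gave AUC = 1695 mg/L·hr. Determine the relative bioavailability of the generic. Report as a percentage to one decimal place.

F_rel = 88.2%

F_rel = (AUC_test/D_test) / (AUC_ref/D_ref)
      = (1495/300) / (1695/300)
      = 4.98333 / 5.65 = 0.8820 = 88.20%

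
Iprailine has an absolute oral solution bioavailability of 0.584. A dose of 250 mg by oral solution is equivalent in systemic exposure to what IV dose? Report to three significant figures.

Systemic exposure from an extravascular dose = F × D_ev, so the equivalent IV dose is F × D_ev.
D_iv = F × D_ev = 0.584 × 250 = 146 mg

D_iv = 146 mg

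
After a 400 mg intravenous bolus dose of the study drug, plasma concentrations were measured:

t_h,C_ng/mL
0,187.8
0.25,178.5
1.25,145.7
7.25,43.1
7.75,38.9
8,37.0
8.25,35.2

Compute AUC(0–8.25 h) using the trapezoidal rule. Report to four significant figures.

Trapezoidal AUC_0→8.25:
  [0→0.25]: (187.8+178.5)/2 × 0.25 = 45.7875
  [0.25→1.25]: (178.5+145.7)/2 × 1 = 162.1
  [1.25→7.25]: (145.7+43.1)/2 × 6 = 566.4
  [7.25→7.75]: (43.1+38.9)/2 × 0.5 = 20.5
  [7.75→8]: (38.9+37.0)/2 × 0.25 = 9.4875
  [8→8.25]: (37.0+35.2)/2 × 0.25 = 9.025
  Sum = 813.3 ng/mL·h

AUC = 813.3 ng/mL·h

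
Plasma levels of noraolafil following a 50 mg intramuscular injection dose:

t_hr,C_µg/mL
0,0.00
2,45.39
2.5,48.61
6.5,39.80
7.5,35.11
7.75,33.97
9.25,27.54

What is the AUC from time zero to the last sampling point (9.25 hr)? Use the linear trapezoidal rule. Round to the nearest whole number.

Trapezoidal AUC_0→9.25:
  [0→2]: (0.00+45.39)/2 × 2 = 45.39
  [2→2.5]: (45.39+48.61)/2 × 0.5 = 23.5
  [2.5→6.5]: (48.61+39.80)/2 × 4 = 176.82
  [6.5→7.5]: (39.80+35.11)/2 × 1 = 37.455
  [7.5→7.75]: (35.11+33.97)/2 × 0.25 = 8.635
  [7.75→9.25]: (33.97+27.54)/2 × 1.5 = 46.1325
  Sum = 337.9325 µg/mL·hr

AUC = 338 µg/mL·hr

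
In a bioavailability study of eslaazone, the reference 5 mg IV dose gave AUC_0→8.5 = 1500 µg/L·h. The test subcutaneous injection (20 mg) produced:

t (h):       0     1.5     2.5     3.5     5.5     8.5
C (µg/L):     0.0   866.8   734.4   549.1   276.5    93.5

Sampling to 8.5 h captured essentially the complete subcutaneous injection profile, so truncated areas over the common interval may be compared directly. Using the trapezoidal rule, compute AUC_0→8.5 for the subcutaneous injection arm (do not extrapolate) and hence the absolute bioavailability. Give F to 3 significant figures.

F = 0.579

Trapezoidal AUC_0→8.5 (subcutaneous injection):
  [0→1.5]: (0.0+866.8)/2 × 1.5 = 650.1
  [1.5→2.5]: (866.8+734.4)/2 × 1 = 800.6
  [2.5→3.5]: (734.4+549.1)/2 × 1 = 641.75
  [3.5→5.5]: (549.1+276.5)/2 × 2 = 825.6
  [5.5→8.5]: (276.5+93.5)/2 × 3 = 555.0
  Sum = 3473.05 µg/L·h
F = (AUC_ev/D_ev)/(AUC_iv/D_iv) = (3473.05/20)/(1500/5) = 173.6525/300 = 0.5788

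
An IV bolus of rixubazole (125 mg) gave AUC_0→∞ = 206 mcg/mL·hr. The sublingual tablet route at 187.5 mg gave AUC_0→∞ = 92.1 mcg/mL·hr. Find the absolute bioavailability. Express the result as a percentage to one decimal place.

F = 29.8%

F = (AUC_ev / D_ev) / (AUC_iv / D_iv)
  = (92.1/187.5) / (206/125)
  = 0.4912 / 1.648 = 0.2981
  = 29.81%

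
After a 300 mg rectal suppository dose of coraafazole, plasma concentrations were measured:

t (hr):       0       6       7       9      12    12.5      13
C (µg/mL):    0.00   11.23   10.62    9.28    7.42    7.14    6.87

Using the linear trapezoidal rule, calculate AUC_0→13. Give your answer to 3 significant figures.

Trapezoidal AUC_0→13:
  [0→6]: (0.00+11.23)/2 × 6 = 33.69
  [6→7]: (11.23+10.62)/2 × 1 = 10.925
  [7→9]: (10.62+9.28)/2 × 2 = 19.9
  [9→12]: (9.28+7.42)/2 × 3 = 25.05
  [12→12.5]: (7.42+7.14)/2 × 0.5 = 3.64
  [12.5→13]: (7.14+6.87)/2 × 0.5 = 3.5025
  Sum = 96.7075 µg/mL·hr

AUC = 96.7 µg/mL·hr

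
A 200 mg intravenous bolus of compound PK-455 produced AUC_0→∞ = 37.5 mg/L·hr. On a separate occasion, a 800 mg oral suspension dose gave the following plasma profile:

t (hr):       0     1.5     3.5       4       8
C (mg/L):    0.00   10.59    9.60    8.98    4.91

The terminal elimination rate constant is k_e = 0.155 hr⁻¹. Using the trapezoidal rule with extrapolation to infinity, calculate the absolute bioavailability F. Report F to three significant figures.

F = 0.615

Trapezoidal AUC_0→8 (oral suspension):
  [0→1.5]: (0.00+10.59)/2 × 1.5 = 7.9425
  [1.5→3.5]: (10.59+9.60)/2 × 2 = 20.19
  [3.5→4]: (9.60+8.98)/2 × 0.5 = 4.645
  [4→8]: (8.98+4.91)/2 × 4 = 27.78
  Sum = 60.5575 mg/L·hr
Tail: C_last/k_e = 4.91/0.155 = 31.677
AUC_0→∞ (oral suspension) = 60.5575 + 31.677 = 92.2345 mg/L·hr
F = (AUC_ev/D_ev)/(AUC_iv/D_iv) = (92.2345/800)/(37.5/200) = 0.115293/0.1875 = 0.6149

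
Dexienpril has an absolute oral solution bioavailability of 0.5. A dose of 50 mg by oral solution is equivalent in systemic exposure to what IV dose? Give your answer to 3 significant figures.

Systemic exposure from an extravascular dose = F × D_ev, so the equivalent IV dose is F × D_ev.
D_iv = F × D_ev = 0.5 × 50 = 25 mg

D_iv = 25.0 mg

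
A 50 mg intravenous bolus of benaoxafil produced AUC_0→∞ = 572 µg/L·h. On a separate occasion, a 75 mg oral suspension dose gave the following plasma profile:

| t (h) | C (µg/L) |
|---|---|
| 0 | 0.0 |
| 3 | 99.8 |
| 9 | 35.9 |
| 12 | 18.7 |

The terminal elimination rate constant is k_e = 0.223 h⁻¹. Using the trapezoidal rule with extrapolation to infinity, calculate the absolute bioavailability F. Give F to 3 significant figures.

F = 0.842

Trapezoidal AUC_0→12 (oral suspension):
  [0→3]: (0.0+99.8)/2 × 3 = 149.7
  [3→9]: (99.8+35.9)/2 × 6 = 407.1
  [9→12]: (35.9+18.7)/2 × 3 = 81.9
  Sum = 638.7 µg/L·h
Tail: C_last/k_e = 18.7/0.223 = 83.857
AUC_0→∞ (oral suspension) = 638.7 + 83.857 = 722.557 µg/L·h
F = (AUC_ev/D_ev)/(AUC_iv/D_iv) = (722.557/75)/(572/50) = 9.63409/11.44 = 0.8421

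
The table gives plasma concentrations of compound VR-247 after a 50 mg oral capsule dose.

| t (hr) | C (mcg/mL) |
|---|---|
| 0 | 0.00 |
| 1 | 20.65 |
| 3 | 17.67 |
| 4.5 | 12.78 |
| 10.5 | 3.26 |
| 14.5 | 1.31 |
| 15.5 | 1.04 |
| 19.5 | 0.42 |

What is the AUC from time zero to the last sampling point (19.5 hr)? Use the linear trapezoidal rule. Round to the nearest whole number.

Trapezoidal AUC_0→19.5:
  [0→1]: (0.00+20.65)/2 × 1 = 10.325
  [1→3]: (20.65+17.67)/2 × 2 = 38.32
  [3→4.5]: (17.67+12.78)/2 × 1.5 = 22.8375
  [4.5→10.5]: (12.78+3.26)/2 × 6 = 48.12
  [10.5→14.5]: (3.26+1.31)/2 × 4 = 9.14
  [14.5→15.5]: (1.31+1.04)/2 × 1 = 1.175
  [15.5→19.5]: (1.04+0.42)/2 × 4 = 2.92
  Sum = 132.8375 mcg/mL·hr

AUC = 133 mcg/mL·hr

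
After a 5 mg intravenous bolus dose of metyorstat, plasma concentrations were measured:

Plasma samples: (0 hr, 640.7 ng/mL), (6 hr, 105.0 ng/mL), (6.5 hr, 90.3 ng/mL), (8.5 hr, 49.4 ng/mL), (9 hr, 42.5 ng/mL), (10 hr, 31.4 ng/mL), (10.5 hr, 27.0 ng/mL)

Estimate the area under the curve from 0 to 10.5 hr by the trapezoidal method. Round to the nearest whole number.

AUC = 2500 ng/mL·hr

Trapezoidal AUC_0→10.5:
  [0→6]: (640.7+105.0)/2 × 6 = 2237.1
  [6→6.5]: (105.0+90.3)/2 × 0.5 = 48.825
  [6.5→8.5]: (90.3+49.4)/2 × 2 = 139.7
  [8.5→9]: (49.4+42.5)/2 × 0.5 = 22.975
  [9→10]: (42.5+31.4)/2 × 1 = 36.95
  [10→10.5]: (31.4+27.0)/2 × 0.5 = 14.6
  Sum = 2500.15 ng/mL·hr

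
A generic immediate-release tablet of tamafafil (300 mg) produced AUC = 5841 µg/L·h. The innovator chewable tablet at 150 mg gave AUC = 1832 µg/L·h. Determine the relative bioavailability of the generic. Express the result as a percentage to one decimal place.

F_rel = (AUC_test/D_test) / (AUC_ref/D_ref)
      = (5841/300) / (1832/150)
      = 19.47 / 12.2133 = 1.5942 = 159.42%

F_rel = 159.4%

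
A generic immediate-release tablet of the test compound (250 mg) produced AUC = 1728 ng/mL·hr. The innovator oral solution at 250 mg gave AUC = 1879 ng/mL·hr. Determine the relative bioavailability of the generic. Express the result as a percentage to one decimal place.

F_rel = 92.0%

F_rel = (AUC_test/D_test) / (AUC_ref/D_ref)
      = (1728/250) / (1879/250)
      = 6.912 / 7.516 = 0.9196 = 91.96%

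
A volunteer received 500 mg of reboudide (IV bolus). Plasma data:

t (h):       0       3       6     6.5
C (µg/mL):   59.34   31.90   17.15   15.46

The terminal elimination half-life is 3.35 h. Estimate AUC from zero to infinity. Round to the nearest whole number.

AUC = 293 µg/mL·h

Trapezoidal AUC_0→6.5:
  [0→3]: (59.34+31.90)/2 × 3 = 136.86
  [3→6]: (31.90+17.15)/2 × 3 = 73.575
  [6→6.5]: (17.15+15.46)/2 × 0.5 = 8.1525
  Sum = 218.5875 µg/mL·h
k_e = ln2 / t½ = 0.693147 / 3.35 = 0.2069 h^-1
Extrapolated tail: C_last / k_e = 15.46 / 0.2069 = 74.722
AUC_0→∞ = 218.5875 + 74.722 = 293.3095 µg/mL·h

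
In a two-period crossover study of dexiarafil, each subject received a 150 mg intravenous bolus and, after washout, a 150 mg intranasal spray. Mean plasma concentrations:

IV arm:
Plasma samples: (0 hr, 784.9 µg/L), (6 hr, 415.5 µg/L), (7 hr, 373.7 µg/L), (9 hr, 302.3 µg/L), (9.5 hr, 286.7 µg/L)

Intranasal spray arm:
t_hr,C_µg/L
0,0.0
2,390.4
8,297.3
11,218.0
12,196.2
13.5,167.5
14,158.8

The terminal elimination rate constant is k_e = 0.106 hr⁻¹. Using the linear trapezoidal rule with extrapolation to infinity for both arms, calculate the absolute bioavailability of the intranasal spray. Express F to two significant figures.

F = 0.70

Trapezoidal AUC_0→9.5 (IV):
  [0→6]: (784.9+415.5)/2 × 6 = 3601.2
  [6→7]: (415.5+373.7)/2 × 1 = 394.6
  [7→9]: (373.7+302.3)/2 × 2 = 676.0
  [9→9.5]: (302.3+286.7)/2 × 0.5 = 147.25
  Sum = 4819.05 µg/L·hr
IV tail: 286.7/0.106 = 2704.717; AUC_iv,0→∞ = 4819.05 + 2704.717 = 7523.767 µg/L·hr
Trapezoidal AUC_0→14 (intranasal spray):
  [0→2]: (0.0+390.4)/2 × 2 = 390.4
  [2→8]: (390.4+297.3)/2 × 6 = 2063.1
  [8→11]: (297.3+218.0)/2 × 3 = 772.95
  [11→12]: (218.0+196.2)/2 × 1 = 207.1
  [12→13.5]: (196.2+167.5)/2 × 1.5 = 272.775
  [13.5→14]: (167.5+158.8)/2 × 0.5 = 81.575
  Sum = 3787.9 µg/L·hr
intranasal spray tail: 158.8/0.106 = 1498.113; AUC_ev,0→∞ = 3787.9 + 1498.113 = 5286.013 µg/L·hr
F = (AUC_ev/D_ev)/(AUC_iv/D_iv) = (5286.013/150)/(7523.767/150) = 35.2401/50.1584 = 0.7026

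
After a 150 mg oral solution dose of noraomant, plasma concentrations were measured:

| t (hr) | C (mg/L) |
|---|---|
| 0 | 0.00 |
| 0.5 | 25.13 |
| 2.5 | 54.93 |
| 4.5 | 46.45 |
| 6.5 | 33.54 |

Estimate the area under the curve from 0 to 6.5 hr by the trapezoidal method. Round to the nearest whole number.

Trapezoidal AUC_0→6.5:
  [0→0.5]: (0.00+25.13)/2 × 0.5 = 6.2825
  [0.5→2.5]: (25.13+54.93)/2 × 2 = 80.06
  [2.5→4.5]: (54.93+46.45)/2 × 2 = 101.38
  [4.5→6.5]: (46.45+33.54)/2 × 2 = 79.99
  Sum = 267.7125 mg/L·hr

AUC = 268 mg/L·hr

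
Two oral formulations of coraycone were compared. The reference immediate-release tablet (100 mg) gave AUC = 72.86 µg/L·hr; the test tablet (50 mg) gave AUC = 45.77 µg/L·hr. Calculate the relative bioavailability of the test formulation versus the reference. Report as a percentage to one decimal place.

F_rel = 125.6%

F_rel = (AUC_test/D_test) / (AUC_ref/D_ref)
      = (45.77/50) / (72.86/100)
      = 0.9154 / 0.7286 = 1.2564 = 125.64%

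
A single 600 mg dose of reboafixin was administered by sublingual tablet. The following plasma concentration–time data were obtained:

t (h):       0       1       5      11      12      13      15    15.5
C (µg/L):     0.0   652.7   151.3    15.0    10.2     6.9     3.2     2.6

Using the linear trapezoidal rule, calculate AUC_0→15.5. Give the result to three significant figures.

Trapezoidal AUC_0→15.5:
  [0→1]: (0.0+652.7)/2 × 1 = 326.35
  [1→5]: (652.7+151.3)/2 × 4 = 1608.0
  [5→11]: (151.3+15.0)/2 × 6 = 498.9
  [11→12]: (15.0+10.2)/2 × 1 = 12.6
  [12→13]: (10.2+6.9)/2 × 1 = 8.55
  [13→15]: (6.9+3.2)/2 × 2 = 10.1
  [15→15.5]: (3.2+2.6)/2 × 0.5 = 1.45
  Sum = 2465.95 µg/L·h

AUC = 2470 µg/L·h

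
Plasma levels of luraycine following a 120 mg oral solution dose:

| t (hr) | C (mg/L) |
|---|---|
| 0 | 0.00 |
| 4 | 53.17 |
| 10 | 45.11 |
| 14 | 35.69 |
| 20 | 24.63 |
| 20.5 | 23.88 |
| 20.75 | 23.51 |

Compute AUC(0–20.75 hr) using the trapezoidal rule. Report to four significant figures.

AUC = 761.8 mg/L·hr

Trapezoidal AUC_0→20.75:
  [0→4]: (0.00+53.17)/2 × 4 = 106.34
  [4→10]: (53.17+45.11)/2 × 6 = 294.84
  [10→14]: (45.11+35.69)/2 × 4 = 161.6
  [14→20]: (35.69+24.63)/2 × 6 = 180.96
  [20→20.5]: (24.63+23.88)/2 × 0.5 = 12.1275
  [20.5→20.75]: (23.88+23.51)/2 × 0.25 = 5.92375
  Sum = 761.79125 mg/L·hr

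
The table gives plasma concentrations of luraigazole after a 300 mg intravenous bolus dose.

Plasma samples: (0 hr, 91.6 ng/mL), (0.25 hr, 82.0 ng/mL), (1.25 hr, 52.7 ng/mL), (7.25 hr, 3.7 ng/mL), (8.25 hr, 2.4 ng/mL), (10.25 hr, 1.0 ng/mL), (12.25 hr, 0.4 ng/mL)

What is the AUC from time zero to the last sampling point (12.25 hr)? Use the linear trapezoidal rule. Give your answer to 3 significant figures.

AUC = 266 ng/mL·hr

Trapezoidal AUC_0→12.25:
  [0→0.25]: (91.6+82.0)/2 × 0.25 = 21.7
  [0.25→1.25]: (82.0+52.7)/2 × 1 = 67.35
  [1.25→7.25]: (52.7+3.7)/2 × 6 = 169.2
  [7.25→8.25]: (3.7+2.4)/2 × 1 = 3.05
  [8.25→10.25]: (2.4+1.0)/2 × 2 = 3.4
  [10.25→12.25]: (1.0+0.4)/2 × 2 = 1.4
  Sum = 266.1 ng/mL·hr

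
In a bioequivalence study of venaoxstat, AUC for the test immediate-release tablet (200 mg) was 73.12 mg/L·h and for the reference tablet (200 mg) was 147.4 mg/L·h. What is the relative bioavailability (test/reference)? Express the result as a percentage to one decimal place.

F_rel = (AUC_test/D_test) / (AUC_ref/D_ref)
      = (73.12/200) / (147.4/200)
      = 0.3656 / 0.737 = 0.4961 = 49.61%

F_rel = 49.6%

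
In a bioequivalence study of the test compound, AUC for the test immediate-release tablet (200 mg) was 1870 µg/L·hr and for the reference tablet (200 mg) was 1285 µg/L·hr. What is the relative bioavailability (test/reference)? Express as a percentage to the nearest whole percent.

F_rel = 146%

F_rel = (AUC_test/D_test) / (AUC_ref/D_ref)
      = (1870/200) / (1285/200)
      = 9.35 / 6.425 = 1.4553 = 145.53%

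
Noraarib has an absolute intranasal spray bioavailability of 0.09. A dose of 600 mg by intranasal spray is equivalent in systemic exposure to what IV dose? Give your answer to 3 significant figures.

Systemic exposure from an extravascular dose = F × D_ev, so the equivalent IV dose is F × D_ev.
D_iv = F × D_ev = 0.09 × 600 = 54 mg

D_iv = 54.0 mg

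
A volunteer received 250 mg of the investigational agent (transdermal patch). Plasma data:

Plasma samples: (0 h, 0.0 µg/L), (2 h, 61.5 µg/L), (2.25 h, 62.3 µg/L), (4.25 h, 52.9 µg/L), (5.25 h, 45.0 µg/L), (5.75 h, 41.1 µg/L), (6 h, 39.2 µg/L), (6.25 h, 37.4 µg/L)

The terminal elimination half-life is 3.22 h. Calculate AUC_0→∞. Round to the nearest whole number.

Trapezoidal AUC_0→6.25:
  [0→2]: (0.0+61.5)/2 × 2 = 61.5
  [2→2.25]: (61.5+62.3)/2 × 0.25 = 15.475
  [2.25→4.25]: (62.3+52.9)/2 × 2 = 115.2
  [4.25→5.25]: (52.9+45.0)/2 × 1 = 48.95
  [5.25→5.75]: (45.0+41.1)/2 × 0.5 = 21.525
  [5.75→6]: (41.1+39.2)/2 × 0.25 = 10.0375
  [6→6.25]: (39.2+37.4)/2 × 0.25 = 9.575
  Sum = 282.2625 µg/L·h
k_e = ln2 / t½ = 0.693147 / 3.22 = 0.2153 h^-1
Extrapolated tail: C_last / k_e = 37.4 / 0.2153 = 173.711
AUC_0→∞ = 282.2625 + 173.711 = 455.9735 µg/L·h

AUC = 456 µg/L·h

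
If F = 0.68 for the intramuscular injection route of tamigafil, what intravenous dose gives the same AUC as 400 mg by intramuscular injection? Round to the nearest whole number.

D_iv = 272 mg

Systemic exposure from an extravascular dose = F × D_ev, so the equivalent IV dose is F × D_ev.
D_iv = F × D_ev = 0.68 × 400 = 272 mg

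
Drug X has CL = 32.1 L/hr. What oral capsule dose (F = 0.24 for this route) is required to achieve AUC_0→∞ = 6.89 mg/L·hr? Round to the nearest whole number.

Dose = CL × AUC_0→∞ / F
     = 32.1 × 6.89 / 0.24 = 921.5375 mg

Dose = 922 mg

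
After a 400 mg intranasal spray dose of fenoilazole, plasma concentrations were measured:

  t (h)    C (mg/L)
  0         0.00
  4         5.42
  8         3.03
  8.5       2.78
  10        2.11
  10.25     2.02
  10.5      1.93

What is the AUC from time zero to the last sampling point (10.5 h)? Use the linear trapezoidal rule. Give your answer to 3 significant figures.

Trapezoidal AUC_0→10.5:
  [0→4]: (0.00+5.42)/2 × 4 = 10.84
  [4→8]: (5.42+3.03)/2 × 4 = 16.9
  [8→8.5]: (3.03+2.78)/2 × 0.5 = 1.4525
  [8.5→10]: (2.78+2.11)/2 × 1.5 = 3.6675
  [10→10.25]: (2.11+2.02)/2 × 0.25 = 0.51625
  [10.25→10.5]: (2.02+1.93)/2 × 0.25 = 0.49375
  Sum = 33.87 mg/L·h

AUC = 33.9 mg/L·h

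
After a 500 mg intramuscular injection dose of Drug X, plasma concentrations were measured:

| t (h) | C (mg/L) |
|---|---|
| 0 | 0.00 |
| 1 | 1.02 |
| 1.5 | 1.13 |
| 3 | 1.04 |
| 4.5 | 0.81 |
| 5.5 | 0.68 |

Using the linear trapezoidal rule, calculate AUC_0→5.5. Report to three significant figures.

AUC = 4.81 mg/L·h

Trapezoidal AUC_0→5.5:
  [0→1]: (0.00+1.02)/2 × 1 = 0.51
  [1→1.5]: (1.02+1.13)/2 × 0.5 = 0.5375
  [1.5→3]: (1.13+1.04)/2 × 1.5 = 1.6275
  [3→4.5]: (1.04+0.81)/2 × 1.5 = 1.3875
  [4.5→5.5]: (0.81+0.68)/2 × 1 = 0.745
  Sum = 4.8075 mg/L·h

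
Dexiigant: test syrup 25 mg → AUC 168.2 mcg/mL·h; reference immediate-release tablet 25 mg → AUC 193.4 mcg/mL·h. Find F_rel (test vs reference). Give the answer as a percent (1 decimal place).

F_rel = 87.0%

F_rel = (AUC_test/D_test) / (AUC_ref/D_ref)
      = (168.2/25) / (193.4/25)
      = 6.728 / 7.736 = 0.8697 = 86.97%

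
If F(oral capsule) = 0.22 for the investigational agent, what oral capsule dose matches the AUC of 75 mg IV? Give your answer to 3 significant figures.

For equal systemic exposure: F × D_ev = D_iv
D_ev = D_iv / F = 75 / 0.22 = 340.909 mg

D_oral = 341 mg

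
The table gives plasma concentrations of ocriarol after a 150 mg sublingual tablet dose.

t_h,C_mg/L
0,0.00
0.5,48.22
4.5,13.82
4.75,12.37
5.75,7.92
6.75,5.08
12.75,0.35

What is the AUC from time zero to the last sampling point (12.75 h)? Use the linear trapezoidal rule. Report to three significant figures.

Trapezoidal AUC_0→12.75:
  [0→0.5]: (0.00+48.22)/2 × 0.5 = 12.055
  [0.5→4.5]: (48.22+13.82)/2 × 4 = 124.08
  [4.5→4.75]: (13.82+12.37)/2 × 0.25 = 3.27375
  [4.75→5.75]: (12.37+7.92)/2 × 1 = 10.145
  [5.75→6.75]: (7.92+5.08)/2 × 1 = 6.5
  [6.75→12.75]: (5.08+0.35)/2 × 6 = 16.29
  Sum = 172.34375 mg/L·h

AUC = 172 mg/L·h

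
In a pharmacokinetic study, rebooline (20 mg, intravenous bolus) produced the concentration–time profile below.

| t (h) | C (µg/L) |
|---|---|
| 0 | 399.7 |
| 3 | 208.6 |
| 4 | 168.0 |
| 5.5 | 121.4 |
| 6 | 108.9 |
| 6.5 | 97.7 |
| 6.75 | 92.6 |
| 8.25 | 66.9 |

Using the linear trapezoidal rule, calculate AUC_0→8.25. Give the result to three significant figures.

Trapezoidal AUC_0→8.25:
  [0→3]: (399.7+208.6)/2 × 3 = 912.45
  [3→4]: (208.6+168.0)/2 × 1 = 188.3
  [4→5.5]: (168.0+121.4)/2 × 1.5 = 217.05
  [5.5→6]: (121.4+108.9)/2 × 0.5 = 57.575
  [6→6.5]: (108.9+97.7)/2 × 0.5 = 51.65
  [6.5→6.75]: (97.7+92.6)/2 × 0.25 = 23.7875
  [6.75→8.25]: (92.6+66.9)/2 × 1.5 = 119.625
  Sum = 1570.4375 µg/L·h

AUC = 1570 µg/L·h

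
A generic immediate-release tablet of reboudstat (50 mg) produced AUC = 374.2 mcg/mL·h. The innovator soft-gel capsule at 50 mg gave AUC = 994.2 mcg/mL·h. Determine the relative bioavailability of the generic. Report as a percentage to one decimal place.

F_rel = (AUC_test/D_test) / (AUC_ref/D_ref)
      = (374.2/50) / (994.2/50)
      = 7.484 / 19.884 = 0.3764 = 37.64%

F_rel = 37.6%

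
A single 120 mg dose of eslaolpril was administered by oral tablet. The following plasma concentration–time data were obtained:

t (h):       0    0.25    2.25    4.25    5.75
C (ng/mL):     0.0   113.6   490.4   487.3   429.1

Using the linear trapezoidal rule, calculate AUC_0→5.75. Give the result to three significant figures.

AUC = 2280 ng/mL·h

Trapezoidal AUC_0→5.75:
  [0→0.25]: (0.0+113.6)/2 × 0.25 = 14.2
  [0.25→2.25]: (113.6+490.4)/2 × 2 = 604.0
  [2.25→4.25]: (490.4+487.3)/2 × 2 = 977.7
  [4.25→5.75]: (487.3+429.1)/2 × 1.5 = 687.3
  Sum = 2283.2 ng/mL·h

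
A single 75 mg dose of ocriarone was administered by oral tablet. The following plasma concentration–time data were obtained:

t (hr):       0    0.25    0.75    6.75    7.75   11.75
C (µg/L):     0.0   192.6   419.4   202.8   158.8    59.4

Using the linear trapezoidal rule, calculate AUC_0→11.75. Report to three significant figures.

AUC = 2660 µg/L·hr

Trapezoidal AUC_0→11.75:
  [0→0.25]: (0.0+192.6)/2 × 0.25 = 24.075
  [0.25→0.75]: (192.6+419.4)/2 × 0.5 = 153.0
  [0.75→6.75]: (419.4+202.8)/2 × 6 = 1866.6
  [6.75→7.75]: (202.8+158.8)/2 × 1 = 180.8
  [7.75→11.75]: (158.8+59.4)/2 × 4 = 436.4
  Sum = 2660.875 µg/L·hr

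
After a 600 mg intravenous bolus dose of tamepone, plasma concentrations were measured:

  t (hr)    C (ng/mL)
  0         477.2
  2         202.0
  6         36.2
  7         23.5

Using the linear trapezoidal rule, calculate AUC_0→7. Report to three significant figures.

Trapezoidal AUC_0→7:
  [0→2]: (477.2+202.0)/2 × 2 = 679.2
  [2→6]: (202.0+36.2)/2 × 4 = 476.4
  [6→7]: (36.2+23.5)/2 × 1 = 29.85
  Sum = 1185.45 ng/mL·hr

AUC = 1190 ng/mL·hr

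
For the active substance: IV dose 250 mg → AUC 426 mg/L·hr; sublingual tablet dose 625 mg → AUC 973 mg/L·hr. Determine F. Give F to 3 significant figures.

F = (AUC_ev / D_ev) / (AUC_iv / D_iv)
  = (973/625) / (426/250)
  = 1.5568 / 1.704 = 0.9136

F = 0.914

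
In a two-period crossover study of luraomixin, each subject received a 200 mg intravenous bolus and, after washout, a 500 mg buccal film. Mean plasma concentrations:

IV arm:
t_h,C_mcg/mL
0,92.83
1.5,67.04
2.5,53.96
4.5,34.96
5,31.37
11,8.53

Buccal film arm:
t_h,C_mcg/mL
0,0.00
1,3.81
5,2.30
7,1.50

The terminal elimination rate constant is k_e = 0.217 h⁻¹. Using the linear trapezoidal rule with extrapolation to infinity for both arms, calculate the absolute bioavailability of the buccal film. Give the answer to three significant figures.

Trapezoidal AUC_0→11 (IV):
  [0→1.5]: (92.83+67.04)/2 × 1.5 = 119.9025
  [1.5→2.5]: (67.04+53.96)/2 × 1 = 60.5
  [2.5→4.5]: (53.96+34.96)/2 × 2 = 88.92
  [4.5→5]: (34.96+31.37)/2 × 0.5 = 16.5825
  [5→11]: (31.37+8.53)/2 × 6 = 119.7
  Sum = 405.605 mcg/mL·h
IV tail: 8.53/0.217 = 39.309; AUC_iv,0→∞ = 405.605 + 39.309 = 444.914 mcg/mL·h
Trapezoidal AUC_0→7 (buccal film):
  [0→1]: (0.00+3.81)/2 × 1 = 1.905
  [1→5]: (3.81+2.30)/2 × 4 = 12.22
  [5→7]: (2.30+1.50)/2 × 2 = 3.8
  Sum = 17.925 mcg/mL·h
buccal film tail: 1.50/0.217 = 6.912; AUC_ev,0→∞ = 17.925 + 6.912 = 24.837 mcg/mL·h
F = (AUC_ev/D_ev)/(AUC_iv/D_iv) = (24.837/500)/(444.914/200) = 0.049674/2.22457 = 0.0223

F = 0.0223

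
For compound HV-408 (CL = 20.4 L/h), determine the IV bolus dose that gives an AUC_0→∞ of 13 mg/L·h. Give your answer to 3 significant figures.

Dose_iv = CL × AUC_0→∞
     = 20.4 × 13 = 265.2 mg

Dose = 265 mg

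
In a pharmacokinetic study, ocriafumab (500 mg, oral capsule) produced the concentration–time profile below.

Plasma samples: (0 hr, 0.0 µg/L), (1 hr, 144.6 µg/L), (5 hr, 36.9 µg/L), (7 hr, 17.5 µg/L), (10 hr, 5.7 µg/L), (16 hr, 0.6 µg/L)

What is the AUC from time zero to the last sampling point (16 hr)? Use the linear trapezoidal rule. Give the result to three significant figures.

AUC = 543 µg/L·hr

Trapezoidal AUC_0→16:
  [0→1]: (0.0+144.6)/2 × 1 = 72.3
  [1→5]: (144.6+36.9)/2 × 4 = 363.0
  [5→7]: (36.9+17.5)/2 × 2 = 54.4
  [7→10]: (17.5+5.7)/2 × 3 = 34.8
  [10→16]: (5.7+0.6)/2 × 6 = 18.9
  Sum = 543.4 µg/L·hr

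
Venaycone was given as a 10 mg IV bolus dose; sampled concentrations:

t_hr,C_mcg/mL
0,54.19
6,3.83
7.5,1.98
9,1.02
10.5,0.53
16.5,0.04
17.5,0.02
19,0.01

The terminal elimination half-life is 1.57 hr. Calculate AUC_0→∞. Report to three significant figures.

AUC = 184 mcg/mL·hr

Trapezoidal AUC_0→19:
  [0→6]: (54.19+3.83)/2 × 6 = 174.06
  [6→7.5]: (3.83+1.98)/2 × 1.5 = 4.3575
  [7.5→9]: (1.98+1.02)/2 × 1.5 = 2.25
  [9→10.5]: (1.02+0.53)/2 × 1.5 = 1.1625
  [10.5→16.5]: (0.53+0.04)/2 × 6 = 1.71
  [16.5→17.5]: (0.04+0.02)/2 × 1 = 0.03
  [17.5→19]: (0.02+0.01)/2 × 1.5 = 0.0225
  Sum = 183.5925 mcg/mL·hr
k_e = ln2 / t½ = 0.693147 / 1.57 = 0.4415 hr^-1
Extrapolated tail: C_last / k_e = 0.01 / 0.4415 = 0.023
AUC_0→∞ = 183.5925 + 0.023 = 183.6155 mcg/mL·hr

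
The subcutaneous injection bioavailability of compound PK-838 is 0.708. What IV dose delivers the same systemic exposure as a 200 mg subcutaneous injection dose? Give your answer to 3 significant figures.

D_iv = 142 mg

Systemic exposure from an extravascular dose = F × D_ev, so the equivalent IV dose is F × D_ev.
D_iv = F × D_ev = 0.708 × 200 = 141.6 mg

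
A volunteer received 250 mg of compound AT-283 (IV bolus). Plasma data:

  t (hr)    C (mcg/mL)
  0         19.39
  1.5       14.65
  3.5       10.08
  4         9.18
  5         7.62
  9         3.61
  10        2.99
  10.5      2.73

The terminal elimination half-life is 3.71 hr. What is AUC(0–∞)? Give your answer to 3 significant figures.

AUC = 105 mcg/mL·hr

Trapezoidal AUC_0→10.5:
  [0→1.5]: (19.39+14.65)/2 × 1.5 = 25.53
  [1.5→3.5]: (14.65+10.08)/2 × 2 = 24.73
  [3.5→4]: (10.08+9.18)/2 × 0.5 = 4.815
  [4→5]: (9.18+7.62)/2 × 1 = 8.4
  [5→9]: (7.62+3.61)/2 × 4 = 22.46
  [9→10]: (3.61+2.99)/2 × 1 = 3.3
  [10→10.5]: (2.99+2.73)/2 × 0.5 = 1.43
  Sum = 90.665 mcg/mL·hr
k_e = ln2 / t½ = 0.693147 / 3.71 = 0.1868 hr^-1
Extrapolated tail: C_last / k_e = 2.73 / 0.1868 = 14.615
AUC_0→∞ = 90.665 + 14.615 = 105.28 mcg/mL·hr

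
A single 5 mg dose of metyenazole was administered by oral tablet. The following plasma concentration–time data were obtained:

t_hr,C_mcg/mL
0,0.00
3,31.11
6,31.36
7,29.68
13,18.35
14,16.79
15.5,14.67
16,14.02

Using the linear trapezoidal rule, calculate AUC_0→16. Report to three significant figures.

AUC = 363 mcg/mL·hr

Trapezoidal AUC_0→16:
  [0→3]: (0.00+31.11)/2 × 3 = 46.665
  [3→6]: (31.11+31.36)/2 × 3 = 93.705
  [6→7]: (31.36+29.68)/2 × 1 = 30.52
  [7→13]: (29.68+18.35)/2 × 6 = 144.09
  [13→14]: (18.35+16.79)/2 × 1 = 17.57
  [14→15.5]: (16.79+14.67)/2 × 1.5 = 23.595
  [15.5→16]: (14.67+14.02)/2 × 0.5 = 7.1725
  Sum = 363.3175 mcg/mL·hr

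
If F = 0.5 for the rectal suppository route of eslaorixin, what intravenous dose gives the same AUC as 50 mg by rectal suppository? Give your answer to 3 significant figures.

D_iv = 25.0 mg

Systemic exposure from an extravascular dose = F × D_ev, so the equivalent IV dose is F × D_ev.
D_iv = F × D_ev = 0.5 × 50 = 25 mg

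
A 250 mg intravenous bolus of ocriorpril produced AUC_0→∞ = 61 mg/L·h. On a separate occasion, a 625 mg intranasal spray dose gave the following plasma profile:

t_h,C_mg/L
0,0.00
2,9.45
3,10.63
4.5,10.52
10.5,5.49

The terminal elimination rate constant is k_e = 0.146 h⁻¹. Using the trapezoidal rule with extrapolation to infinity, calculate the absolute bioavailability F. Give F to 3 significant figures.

Trapezoidal AUC_0→10.5 (intranasal spray):
  [0→2]: (0.00+9.45)/2 × 2 = 9.45
  [2→3]: (9.45+10.63)/2 × 1 = 10.04
  [3→4.5]: (10.63+10.52)/2 × 1.5 = 15.8625
  [4.5→10.5]: (10.52+5.49)/2 × 6 = 48.03
  Sum = 83.3825 mg/L·h
Tail: C_last/k_e = 5.49/0.146 = 37.603
AUC_0→∞ (intranasal spray) = 83.3825 + 37.603 = 120.9855 mg/L·h
F = (AUC_ev/D_ev)/(AUC_iv/D_iv) = (120.9855/625)/(61/250) = 0.1935768/0.244 = 0.7933

F = 0.793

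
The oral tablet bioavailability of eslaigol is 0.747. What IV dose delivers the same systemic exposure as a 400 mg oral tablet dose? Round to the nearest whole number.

Systemic exposure from an extravascular dose = F × D_ev, so the equivalent IV dose is F × D_ev.
D_iv = F × D_ev = 0.747 × 400 = 298.8 mg

D_iv = 299 mg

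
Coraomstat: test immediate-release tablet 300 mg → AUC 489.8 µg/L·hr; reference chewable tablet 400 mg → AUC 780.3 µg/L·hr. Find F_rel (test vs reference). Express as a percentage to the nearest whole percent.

F_rel = (AUC_test/D_test) / (AUC_ref/D_ref)
      = (489.8/300) / (780.3/400)
      = 1.63267 / 1.95075 = 0.8369 = 83.69%

F_rel = 84%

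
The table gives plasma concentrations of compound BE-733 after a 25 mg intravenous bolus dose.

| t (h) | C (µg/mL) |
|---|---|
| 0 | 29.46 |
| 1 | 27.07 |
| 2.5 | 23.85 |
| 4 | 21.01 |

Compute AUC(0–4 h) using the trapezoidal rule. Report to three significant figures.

Trapezoidal AUC_0→4:
  [0→1]: (29.46+27.07)/2 × 1 = 28.265
  [1→2.5]: (27.07+23.85)/2 × 1.5 = 38.19
  [2.5→4]: (23.85+21.01)/2 × 1.5 = 33.645
  Sum = 100.1 µg/mL·h

AUC = 100 µg/mL·h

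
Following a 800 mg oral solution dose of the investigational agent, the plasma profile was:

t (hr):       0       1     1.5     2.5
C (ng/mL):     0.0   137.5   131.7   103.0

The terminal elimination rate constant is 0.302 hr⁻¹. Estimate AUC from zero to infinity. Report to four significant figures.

Trapezoidal AUC_0→2.5:
  [0→1]: (0.0+137.5)/2 × 1 = 68.75
  [1→1.5]: (137.5+131.7)/2 × 0.5 = 67.3
  [1.5→2.5]: (131.7+103.0)/2 × 1 = 117.35
  Sum = 253.4 ng/mL·hr
Extrapolated tail: C_last / k_e = 103.0 / 0.302 = 341.060
AUC_0→∞ = 253.4 + 341.060 = 594.46 ng/mL·hr

AUC = 594.5 ng/mL·hr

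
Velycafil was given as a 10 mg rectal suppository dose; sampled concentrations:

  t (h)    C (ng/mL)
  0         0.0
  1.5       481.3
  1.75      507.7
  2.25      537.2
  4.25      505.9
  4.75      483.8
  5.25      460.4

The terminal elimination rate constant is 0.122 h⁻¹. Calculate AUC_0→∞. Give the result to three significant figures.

Trapezoidal AUC_0→5.25:
  [0→1.5]: (0.0+481.3)/2 × 1.5 = 360.975
  [1.5→1.75]: (481.3+507.7)/2 × 0.25 = 123.625
  [1.75→2.25]: (507.7+537.2)/2 × 0.5 = 261.225
  [2.25→4.25]: (537.2+505.9)/2 × 2 = 1043.1
  [4.25→4.75]: (505.9+483.8)/2 × 0.5 = 247.425
  [4.75→5.25]: (483.8+460.4)/2 × 0.5 = 236.05
  Sum = 2272.4 ng/mL·h
Extrapolated tail: C_last / k_e = 460.4 / 0.122 = 3773.770
AUC_0→∞ = 2272.4 + 3773.770 = 6046.17 ng/mL·h

AUC = 6050 ng/mL·h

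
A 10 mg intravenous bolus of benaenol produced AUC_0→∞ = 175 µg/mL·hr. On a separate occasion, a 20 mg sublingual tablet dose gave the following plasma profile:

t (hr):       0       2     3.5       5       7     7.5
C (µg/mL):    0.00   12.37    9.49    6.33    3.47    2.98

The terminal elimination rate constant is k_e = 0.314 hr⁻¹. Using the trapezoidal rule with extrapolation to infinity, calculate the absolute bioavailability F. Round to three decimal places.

Trapezoidal AUC_0→7.5 (sublingual tablet):
  [0→2]: (0.00+12.37)/2 × 2 = 12.37
  [2→3.5]: (12.37+9.49)/2 × 1.5 = 16.395
  [3.5→5]: (9.49+6.33)/2 × 1.5 = 11.865
  [5→7]: (6.33+3.47)/2 × 2 = 9.8
  [7→7.5]: (3.47+2.98)/2 × 0.5 = 1.6125
  Sum = 52.0425 µg/mL·hr
Tail: C_last/k_e = 2.98/0.314 = 9.490
AUC_0→∞ (sublingual tablet) = 52.0425 + 9.490 = 61.5325 µg/mL·hr
F = (AUC_ev/D_ev)/(AUC_iv/D_iv) = (61.5325/20)/(175/10) = 3.076625/17.5 = 0.1758

F = 0.176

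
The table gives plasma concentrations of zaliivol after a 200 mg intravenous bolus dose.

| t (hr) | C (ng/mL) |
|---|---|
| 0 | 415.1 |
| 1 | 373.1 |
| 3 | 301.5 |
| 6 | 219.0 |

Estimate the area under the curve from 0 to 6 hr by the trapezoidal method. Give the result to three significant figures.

AUC = 1850 ng/mL·hr

Trapezoidal AUC_0→6:
  [0→1]: (415.1+373.1)/2 × 1 = 394.1
  [1→3]: (373.1+301.5)/2 × 2 = 674.6
  [3→6]: (301.5+219.0)/2 × 3 = 780.75
  Sum = 1849.45 ng/mL·hr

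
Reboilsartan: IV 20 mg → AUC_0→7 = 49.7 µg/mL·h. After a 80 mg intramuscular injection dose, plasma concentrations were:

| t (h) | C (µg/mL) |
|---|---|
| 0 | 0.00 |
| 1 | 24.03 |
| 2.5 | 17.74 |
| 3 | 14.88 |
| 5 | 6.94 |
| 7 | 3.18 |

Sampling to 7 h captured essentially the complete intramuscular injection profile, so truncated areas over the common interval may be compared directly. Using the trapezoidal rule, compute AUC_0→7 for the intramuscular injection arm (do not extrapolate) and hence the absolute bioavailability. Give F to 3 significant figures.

Trapezoidal AUC_0→7 (intramuscular injection):
  [0→1]: (0.00+24.03)/2 × 1 = 12.015
  [1→2.5]: (24.03+17.74)/2 × 1.5 = 31.3275
  [2.5→3]: (17.74+14.88)/2 × 0.5 = 8.155
  [3→5]: (14.88+6.94)/2 × 2 = 21.82
  [5→7]: (6.94+3.18)/2 × 2 = 10.12
  Sum = 83.4375 µg/mL·h
F = (AUC_ev/D_ev)/(AUC_iv/D_iv) = (83.4375/80)/(49.7/20) = 1.04297/2.485 = 0.4197

F = 0.420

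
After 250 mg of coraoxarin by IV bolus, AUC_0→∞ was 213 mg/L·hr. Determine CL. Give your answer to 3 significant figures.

CL = 1.17 L/hr

CL = Dose_iv / AUC_0→∞
   = 250 / 213 = 1.17371 L/hr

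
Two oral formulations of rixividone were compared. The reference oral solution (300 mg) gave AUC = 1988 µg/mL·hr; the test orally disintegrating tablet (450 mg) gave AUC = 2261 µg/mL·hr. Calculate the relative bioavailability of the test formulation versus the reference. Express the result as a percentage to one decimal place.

F_rel = (AUC_test/D_test) / (AUC_ref/D_ref)
      = (2261/450) / (1988/300)
      = 5.02444 / 6.62667 = 0.7582 = 75.82%

F_rel = 75.8%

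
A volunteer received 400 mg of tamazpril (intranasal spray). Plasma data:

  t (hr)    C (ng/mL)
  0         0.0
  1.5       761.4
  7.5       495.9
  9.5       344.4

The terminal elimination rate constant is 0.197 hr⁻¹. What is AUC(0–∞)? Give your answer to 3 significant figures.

Trapezoidal AUC_0→9.5:
  [0→1.5]: (0.0+761.4)/2 × 1.5 = 571.05
  [1.5→7.5]: (761.4+495.9)/2 × 6 = 3771.9
  [7.5→9.5]: (495.9+344.4)/2 × 2 = 840.3
  Sum = 5183.25 ng/mL·hr
Extrapolated tail: C_last / k_e = 344.4 / 0.197 = 1748.223
AUC_0→∞ = 5183.25 + 1748.223 = 6931.473 ng/mL·hr

AUC = 6930 ng/mL·hr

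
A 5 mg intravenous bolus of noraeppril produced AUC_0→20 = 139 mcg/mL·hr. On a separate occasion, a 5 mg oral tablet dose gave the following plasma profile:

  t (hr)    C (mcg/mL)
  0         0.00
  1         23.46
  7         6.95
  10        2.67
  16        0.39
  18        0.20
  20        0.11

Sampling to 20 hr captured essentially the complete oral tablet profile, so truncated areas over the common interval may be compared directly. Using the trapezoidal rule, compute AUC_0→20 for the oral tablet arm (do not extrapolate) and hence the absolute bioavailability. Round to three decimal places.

Trapezoidal AUC_0→20 (oral tablet):
  [0→1]: (0.00+23.46)/2 × 1 = 11.73
  [1→7]: (23.46+6.95)/2 × 6 = 91.23
  [7→10]: (6.95+2.67)/2 × 3 = 14.43
  [10→16]: (2.67+0.39)/2 × 6 = 9.18
  [16→18]: (0.39+0.20)/2 × 2 = 0.59
  [18→20]: (0.20+0.11)/2 × 2 = 0.31
  Sum = 127.47 mcg/mL·hr
F = (AUC_ev/D_ev)/(AUC_iv/D_iv) = (127.47/5)/(139/5) = 25.494/27.8 = 0.9171

F = 0.917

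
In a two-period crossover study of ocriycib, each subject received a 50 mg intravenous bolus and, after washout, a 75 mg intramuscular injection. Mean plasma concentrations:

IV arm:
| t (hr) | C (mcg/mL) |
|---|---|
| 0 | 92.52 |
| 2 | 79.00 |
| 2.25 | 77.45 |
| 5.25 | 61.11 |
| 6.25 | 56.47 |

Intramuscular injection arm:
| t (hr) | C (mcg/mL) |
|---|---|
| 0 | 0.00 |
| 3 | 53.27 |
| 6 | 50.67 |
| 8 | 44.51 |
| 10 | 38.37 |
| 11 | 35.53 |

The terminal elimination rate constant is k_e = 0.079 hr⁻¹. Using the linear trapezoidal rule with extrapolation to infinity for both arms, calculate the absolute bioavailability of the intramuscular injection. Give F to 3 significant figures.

Trapezoidal AUC_0→6.25 (IV):
  [0→2]: (92.52+79.00)/2 × 2 = 171.52
  [2→2.25]: (79.00+77.45)/2 × 0.25 = 19.55625
  [2.25→5.25]: (77.45+61.11)/2 × 3 = 207.84
  [5.25→6.25]: (61.11+56.47)/2 × 1 = 58.79
  Sum = 457.70625 mcg/mL·hr
IV tail: 56.47/0.079 = 714.810; AUC_iv,0→∞ = 457.70625 + 714.810 = 1172.51625 mcg/mL·hr
Trapezoidal AUC_0→11 (intramuscular injection):
  [0→3]: (0.00+53.27)/2 × 3 = 79.905
  [3→6]: (53.27+50.67)/2 × 3 = 155.91
  [6→8]: (50.67+44.51)/2 × 2 = 95.18
  [8→10]: (44.51+38.37)/2 × 2 = 82.88
  [10→11]: (38.37+35.53)/2 × 1 = 36.95
  Sum = 450.825 mcg/mL·hr
intramuscular injection tail: 35.53/0.079 = 449.747; AUC_ev,0→∞ = 450.825 + 449.747 = 900.572 mcg/mL·hr
F = (AUC_ev/D_ev)/(AUC_iv/D_iv) = (900.572/75)/(1172.51625/50) = 12.0076/23.450325 = 0.5120

F = 0.512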